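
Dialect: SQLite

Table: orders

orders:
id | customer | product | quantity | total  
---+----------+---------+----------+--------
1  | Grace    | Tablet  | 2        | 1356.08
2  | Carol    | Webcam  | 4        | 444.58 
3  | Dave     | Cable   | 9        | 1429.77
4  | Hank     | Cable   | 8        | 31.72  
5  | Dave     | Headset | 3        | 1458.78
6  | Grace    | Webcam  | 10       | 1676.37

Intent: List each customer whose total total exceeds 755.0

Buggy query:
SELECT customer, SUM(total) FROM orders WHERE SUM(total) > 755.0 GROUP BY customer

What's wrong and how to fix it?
Bug: Aggregate functions cannot appear in a WHERE clause

Fix: Move the aggregate condition to a HAVING clause

Corrected query:
SELECT customer, SUM(total) FROM orders GROUP BY customer HAVING SUM(total) > 755.0

Result:
customer | SUM(total)
---------+-----------
Dave     | 2888.55   
Grace    | 3032.45   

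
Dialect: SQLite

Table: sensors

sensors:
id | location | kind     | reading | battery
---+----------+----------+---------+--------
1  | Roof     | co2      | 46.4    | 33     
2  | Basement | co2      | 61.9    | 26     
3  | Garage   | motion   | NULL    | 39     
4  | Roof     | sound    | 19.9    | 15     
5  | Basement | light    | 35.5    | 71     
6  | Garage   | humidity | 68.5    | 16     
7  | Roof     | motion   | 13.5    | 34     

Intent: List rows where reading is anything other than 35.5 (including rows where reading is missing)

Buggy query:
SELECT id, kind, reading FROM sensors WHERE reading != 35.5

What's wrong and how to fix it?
Bug: Inequality against NULL is unknown, not true; rows with NULL are dropped

Fix: Handle NULL separately with IS NULL alongside the inequality

Corrected query:
SELECT id, kind, reading FROM sensors WHERE reading != 35.5 OR reading IS NULL

Result:
id | kind     | reading
---+----------+--------
1  | co2      | 46.4   
2  | co2      | 61.9   
3  | motion   | NULL   
4  | sound    | 19.9   
6  | humidity | 68.5   
7  | motion   | 13.5   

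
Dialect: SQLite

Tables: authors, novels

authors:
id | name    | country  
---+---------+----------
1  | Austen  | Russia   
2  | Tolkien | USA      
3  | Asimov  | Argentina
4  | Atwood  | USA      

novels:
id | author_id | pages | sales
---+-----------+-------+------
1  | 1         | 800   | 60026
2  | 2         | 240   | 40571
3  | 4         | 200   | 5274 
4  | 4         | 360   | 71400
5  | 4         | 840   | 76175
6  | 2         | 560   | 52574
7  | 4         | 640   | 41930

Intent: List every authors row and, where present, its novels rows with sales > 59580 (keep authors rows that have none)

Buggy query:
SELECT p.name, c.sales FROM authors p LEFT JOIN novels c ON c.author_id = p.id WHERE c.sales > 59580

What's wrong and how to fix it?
Bug: A WHERE condition on the right-hand table after LEFT JOIN drops unmatched parents

Fix: Move the right-table condition into the ON clause so unmatched parents are kept

Corrected query:
SELECT p.name, c.sales FROM authors p LEFT JOIN novels c ON c.author_id = p.id AND c.sales > 59580

Result:
name    | sales
--------+------
Austen  | 60026
Tolkien | NULL 
Asimov  | NULL 
Atwood  | 71400
Atwood  | 76175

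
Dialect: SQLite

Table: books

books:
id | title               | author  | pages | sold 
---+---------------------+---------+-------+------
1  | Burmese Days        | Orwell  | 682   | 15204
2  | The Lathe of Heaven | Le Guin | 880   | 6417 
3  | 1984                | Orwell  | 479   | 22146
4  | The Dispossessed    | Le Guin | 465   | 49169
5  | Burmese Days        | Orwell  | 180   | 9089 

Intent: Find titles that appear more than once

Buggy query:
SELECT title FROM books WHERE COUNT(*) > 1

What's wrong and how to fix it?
Bug: WHERE can't reference COUNT(*); aggregates are computed after WHERE

Fix: Group first, then use HAVING for the count condition

Corrected query:
SELECT title FROM books GROUP BY title HAVING COUNT(*) > 1

Result:
title       
------------
Burmese Days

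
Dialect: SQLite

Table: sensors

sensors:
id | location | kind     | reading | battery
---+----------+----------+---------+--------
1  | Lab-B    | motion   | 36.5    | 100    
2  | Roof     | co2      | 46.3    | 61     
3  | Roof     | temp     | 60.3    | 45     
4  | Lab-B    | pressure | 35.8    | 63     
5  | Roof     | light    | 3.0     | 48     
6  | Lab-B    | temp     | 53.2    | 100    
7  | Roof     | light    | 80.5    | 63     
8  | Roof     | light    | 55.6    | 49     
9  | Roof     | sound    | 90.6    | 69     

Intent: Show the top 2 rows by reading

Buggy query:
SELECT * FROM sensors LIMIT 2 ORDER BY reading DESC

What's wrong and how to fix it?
Bug: ORDER BY cannot follow LIMIT; LIMIT is the final clause

Fix: Swap the clauses: ORDER BY first, then LIMIT

Corrected query:
SELECT * FROM sensors ORDER BY reading DESC LIMIT 2

Result:
id | location | kind  | reading | battery
---+----------+-------+---------+--------
9  | Roof     | sound | 90.6    | 69     
7  | Roof     | light | 80.5    | 63     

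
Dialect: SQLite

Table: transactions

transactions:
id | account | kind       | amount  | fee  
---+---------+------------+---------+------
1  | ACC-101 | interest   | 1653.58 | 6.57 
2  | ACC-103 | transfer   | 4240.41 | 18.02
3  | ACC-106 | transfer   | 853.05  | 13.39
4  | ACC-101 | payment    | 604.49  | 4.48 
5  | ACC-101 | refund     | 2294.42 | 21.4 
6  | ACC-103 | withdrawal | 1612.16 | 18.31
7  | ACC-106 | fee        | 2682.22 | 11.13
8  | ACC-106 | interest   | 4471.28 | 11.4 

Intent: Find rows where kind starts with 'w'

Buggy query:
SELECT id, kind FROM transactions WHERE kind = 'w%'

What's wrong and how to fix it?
Bug: '=' compares the literal string including the % character; pattern matching needs LIKE

Fix: Replace '=' with LIKE so 'w%' is treated as a pattern

Corrected query:
SELECT id, kind FROM transactions WHERE kind LIKE 'w%'

Result:
id | kind      
---+-----------
6  | withdrawal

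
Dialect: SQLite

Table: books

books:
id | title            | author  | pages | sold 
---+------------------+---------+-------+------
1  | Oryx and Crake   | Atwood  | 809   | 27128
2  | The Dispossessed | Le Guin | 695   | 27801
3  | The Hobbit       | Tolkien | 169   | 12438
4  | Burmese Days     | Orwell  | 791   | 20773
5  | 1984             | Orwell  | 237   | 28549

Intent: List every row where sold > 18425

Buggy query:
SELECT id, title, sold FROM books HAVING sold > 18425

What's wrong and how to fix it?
Bug: HAVING filters the output of aggregation, but this query has no GROUP BY and no aggregate functions, so SQLite rejects it (HAVING clause on a non-aggregate query); the condition here is per row

Fix: Replace HAVING with WHERE since the condition applies to individual rows

Corrected query:
SELECT id, title, sold FROM books WHERE sold > 18425

Result:
id | title            | sold 
---+------------------+------
1  | Oryx and Crake   | 27128
2  | The Dispossessed | 27801
4  | Burmese Days     | 20773
5  | 1984             | 28549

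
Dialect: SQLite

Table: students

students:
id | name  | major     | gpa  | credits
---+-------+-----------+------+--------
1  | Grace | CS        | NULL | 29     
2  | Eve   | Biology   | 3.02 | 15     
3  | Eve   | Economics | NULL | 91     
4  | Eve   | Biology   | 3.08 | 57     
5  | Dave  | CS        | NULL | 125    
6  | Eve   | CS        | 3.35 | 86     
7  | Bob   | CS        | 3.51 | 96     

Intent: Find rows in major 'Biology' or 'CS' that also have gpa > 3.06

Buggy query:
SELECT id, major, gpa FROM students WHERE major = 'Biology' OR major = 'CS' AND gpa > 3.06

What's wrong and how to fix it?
Bug: AND binds tighter than OR, so this parses as major = 'Biology' OR (major = 'CS' AND gpa > 3.06)

Fix: Group the OR with parentheses (or use IN), then AND the threshold

Corrected query:
SELECT id, major, gpa FROM students WHERE (major = 'Biology' OR major = 'CS') AND gpa > 3.06

Result:
id | major   | gpa 
---+---------+-----
4  | Biology | 3.08
6  | CS      | 3.35
7  | CS      | 3.51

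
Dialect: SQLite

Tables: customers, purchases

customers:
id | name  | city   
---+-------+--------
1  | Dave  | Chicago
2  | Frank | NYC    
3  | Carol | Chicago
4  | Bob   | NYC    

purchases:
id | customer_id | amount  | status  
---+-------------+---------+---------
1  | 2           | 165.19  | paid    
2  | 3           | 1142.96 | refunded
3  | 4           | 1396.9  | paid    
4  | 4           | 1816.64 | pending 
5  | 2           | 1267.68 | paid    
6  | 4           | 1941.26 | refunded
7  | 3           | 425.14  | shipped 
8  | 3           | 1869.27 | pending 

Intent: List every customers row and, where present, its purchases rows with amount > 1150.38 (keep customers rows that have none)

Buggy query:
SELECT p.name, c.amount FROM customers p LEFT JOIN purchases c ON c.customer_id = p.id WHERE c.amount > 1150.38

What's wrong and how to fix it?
Bug: Filtering c.amount in WHERE discards the NULL rows produced by LEFT JOIN, turning it into an inner join

Fix: Put 'c.amount > 1150.38' in the JOIN's ON clause instead of WHERE

Corrected query:
SELECT p.name, c.amount FROM customers p LEFT JOIN purchases c ON c.customer_id = p.id AND c.amount > 1150.38

Result:
name  | amount 
------+--------
Dave  | NULL   
Frank | 1267.68
Carol | 1869.27
Bob   | 1396.9 
Bob   | 1816.64
Bob   | 1941.26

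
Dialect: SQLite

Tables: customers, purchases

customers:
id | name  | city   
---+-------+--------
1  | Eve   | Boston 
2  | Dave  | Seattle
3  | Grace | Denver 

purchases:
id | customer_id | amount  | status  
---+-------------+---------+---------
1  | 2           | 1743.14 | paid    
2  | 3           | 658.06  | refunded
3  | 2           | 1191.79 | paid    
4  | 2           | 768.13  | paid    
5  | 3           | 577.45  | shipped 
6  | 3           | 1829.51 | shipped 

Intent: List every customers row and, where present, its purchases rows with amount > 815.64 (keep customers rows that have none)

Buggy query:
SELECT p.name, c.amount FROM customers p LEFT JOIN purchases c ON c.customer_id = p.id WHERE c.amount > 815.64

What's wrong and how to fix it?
Bug: Filtering c.amount in WHERE discards the NULL rows produced by LEFT JOIN, turning it into an inner join

Fix: Put 'c.amount > 815.64' in the JOIN's ON clause instead of WHERE

Corrected query:
SELECT p.name, c.amount FROM customers p LEFT JOIN purchases c ON c.customer_id = p.id AND c.amount > 815.64

Result:
name  | amount 
------+--------
Eve   | NULL   
Dave  | 1191.79
Dave  | 1743.14
Grace | 1829.51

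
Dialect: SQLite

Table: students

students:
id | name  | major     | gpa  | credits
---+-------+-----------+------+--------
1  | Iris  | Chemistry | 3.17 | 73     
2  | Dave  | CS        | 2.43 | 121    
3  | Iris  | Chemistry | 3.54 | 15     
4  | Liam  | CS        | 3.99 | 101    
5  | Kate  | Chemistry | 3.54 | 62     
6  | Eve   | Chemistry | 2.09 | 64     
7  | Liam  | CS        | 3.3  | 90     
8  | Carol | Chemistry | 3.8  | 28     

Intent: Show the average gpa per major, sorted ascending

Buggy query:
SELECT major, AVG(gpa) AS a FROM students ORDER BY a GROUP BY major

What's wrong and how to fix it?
Bug: ORDER BY appears before GROUP BY; SQL clause order requires GROUP BY first

Fix: Reorder: SELECT … FROM … GROUP BY … ORDER BY …

Corrected query:
SELECT major, AVG(gpa) AS a FROM students GROUP BY major ORDER BY a

Result:
major     | a    
----------+------
Chemistry | 3.228
CS        | 3.24 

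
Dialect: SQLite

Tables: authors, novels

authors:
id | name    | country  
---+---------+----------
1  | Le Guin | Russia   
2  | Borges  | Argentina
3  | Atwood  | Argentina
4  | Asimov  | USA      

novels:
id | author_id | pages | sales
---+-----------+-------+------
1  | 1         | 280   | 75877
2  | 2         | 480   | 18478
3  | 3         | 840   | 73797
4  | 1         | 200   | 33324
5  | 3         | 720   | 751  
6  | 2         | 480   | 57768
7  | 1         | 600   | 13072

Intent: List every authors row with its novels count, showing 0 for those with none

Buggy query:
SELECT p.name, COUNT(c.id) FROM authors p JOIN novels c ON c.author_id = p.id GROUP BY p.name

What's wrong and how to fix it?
Bug: INNER JOIN drops authors rows that have no matching novels rows

Fix: Switch to LEFT JOIN to retain unmatched parent rows

Corrected query:
SELECT p.name, COUNT(c.id) FROM authors p LEFT JOIN novels c ON c.author_id = p.id GROUP BY p.name

Result:
name    | COUNT(c.id)
--------+------------
Asimov  | 0          
Atwood  | 2          
Borges  | 2          
Le Guin | 3          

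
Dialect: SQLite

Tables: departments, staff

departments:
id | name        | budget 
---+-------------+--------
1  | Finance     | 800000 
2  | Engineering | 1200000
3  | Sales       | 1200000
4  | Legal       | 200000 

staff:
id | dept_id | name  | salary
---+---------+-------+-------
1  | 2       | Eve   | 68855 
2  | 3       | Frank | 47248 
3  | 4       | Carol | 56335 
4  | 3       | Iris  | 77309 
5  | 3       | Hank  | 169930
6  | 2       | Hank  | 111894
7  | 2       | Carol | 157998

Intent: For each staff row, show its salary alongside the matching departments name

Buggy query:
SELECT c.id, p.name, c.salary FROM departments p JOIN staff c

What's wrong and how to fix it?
Bug: JOIN with no ON clause produces a cartesian product; every staff row pairs with every departments row

Fix: Add ON c.dept_id = p.id to the JOIN

Corrected query:
SELECT c.id, p.name, c.salary FROM departments p JOIN staff c ON c.dept_id = p.id

Result:
id | name        | salary
---+-------------+-------
1  | Engineering | 68855 
2  | Sales       | 47248 
3  | Legal       | 56335 
4  | Sales       | 77309 
5  | Sales       | 169930
6  | Engineering | 111894
7  | Engineering | 157998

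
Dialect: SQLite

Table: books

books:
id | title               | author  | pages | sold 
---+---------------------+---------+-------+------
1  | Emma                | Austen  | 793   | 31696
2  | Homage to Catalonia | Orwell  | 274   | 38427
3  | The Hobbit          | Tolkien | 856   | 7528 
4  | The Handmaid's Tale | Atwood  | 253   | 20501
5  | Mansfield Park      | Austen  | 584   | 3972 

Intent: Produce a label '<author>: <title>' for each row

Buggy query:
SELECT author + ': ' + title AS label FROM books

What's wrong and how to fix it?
Bug: SQLite uses || for string concatenation; + coerces text to numbers (yielding 0)

Fix: Use the || operator for string concatenation

Corrected query:
SELECT author || ': ' || title AS label FROM books

Result:
label                      
---------------------------
Austen: Emma               
Orwell: Homage to Catalonia
Tolkien: The Hobbit        
Atwood: The Handmaid's Tale
Austen: Mansfield Park     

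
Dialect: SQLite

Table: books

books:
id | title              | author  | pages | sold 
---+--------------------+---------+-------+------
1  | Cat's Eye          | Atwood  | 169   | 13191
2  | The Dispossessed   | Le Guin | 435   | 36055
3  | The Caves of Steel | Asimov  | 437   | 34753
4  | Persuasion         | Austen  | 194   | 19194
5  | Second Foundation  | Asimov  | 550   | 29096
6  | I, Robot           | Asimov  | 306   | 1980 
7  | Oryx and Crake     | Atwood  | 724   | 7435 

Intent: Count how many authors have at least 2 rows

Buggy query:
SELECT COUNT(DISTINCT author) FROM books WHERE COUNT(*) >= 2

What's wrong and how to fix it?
Bug: WHERE filters individual rows, not groups, so a group-level COUNT is invalid there

Fix: Group first with HAVING COUNT(*) >= 2, then COUNT the resulting groups

Corrected query:
SELECT COUNT(*) FROM (SELECT author FROM books GROUP BY author HAVING COUNT(*) >= 2)

Result:
COUNT(*)
--------
2       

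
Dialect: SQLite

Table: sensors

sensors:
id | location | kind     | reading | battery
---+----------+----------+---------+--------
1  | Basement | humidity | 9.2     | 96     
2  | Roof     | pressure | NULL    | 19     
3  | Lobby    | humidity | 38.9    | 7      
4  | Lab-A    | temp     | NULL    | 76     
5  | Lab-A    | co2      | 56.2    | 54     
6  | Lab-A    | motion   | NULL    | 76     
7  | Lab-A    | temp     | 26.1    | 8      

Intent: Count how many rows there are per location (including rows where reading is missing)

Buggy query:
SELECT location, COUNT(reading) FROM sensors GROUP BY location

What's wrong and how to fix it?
Bug: COUNT(column) counts non-NULL values only; rows with NULL reading aren't counted

Fix: Replace COUNT(reading) with COUNT(*)

Corrected query:
SELECT location, COUNT(*) FROM sensors GROUP BY location

Result:
location | COUNT(*)
---------+---------
Basement | 1       
Lab-A    | 4       
Lobby    | 1       
Roof     | 1       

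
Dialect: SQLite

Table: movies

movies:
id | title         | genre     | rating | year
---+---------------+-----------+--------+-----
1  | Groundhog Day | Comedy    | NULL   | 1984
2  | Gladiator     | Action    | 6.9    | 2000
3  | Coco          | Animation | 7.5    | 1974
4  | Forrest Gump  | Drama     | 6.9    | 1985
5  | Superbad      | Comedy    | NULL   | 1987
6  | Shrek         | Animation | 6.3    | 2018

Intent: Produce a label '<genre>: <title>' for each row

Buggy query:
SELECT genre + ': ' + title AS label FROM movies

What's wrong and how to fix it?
Bug: '+' is numeric addition; on text columns SQLite converts them to 0 instead of concatenating

Fix: Replace + with || to concatenate text

Corrected query:
SELECT genre || ': ' || title AS label FROM movies

Result:
label                
---------------------
Comedy: Groundhog Day
Action: Gladiator    
Animation: Coco      
Drama: Forrest Gump  
Comedy: Superbad     
Animation: Shrek     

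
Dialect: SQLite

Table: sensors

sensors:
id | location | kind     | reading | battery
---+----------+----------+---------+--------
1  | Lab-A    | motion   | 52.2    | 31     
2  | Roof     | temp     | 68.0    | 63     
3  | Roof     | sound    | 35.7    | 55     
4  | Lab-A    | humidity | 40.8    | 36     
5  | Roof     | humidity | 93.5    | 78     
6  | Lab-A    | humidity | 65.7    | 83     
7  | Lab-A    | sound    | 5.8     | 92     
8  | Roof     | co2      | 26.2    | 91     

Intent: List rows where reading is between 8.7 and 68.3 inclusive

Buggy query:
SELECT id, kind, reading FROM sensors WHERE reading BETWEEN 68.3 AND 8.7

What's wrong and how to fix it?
Bug: The bounds are reversed; BETWEEN a AND b requires a <= b to match anything

Fix: Write BETWEEN 8.7 AND 68.3

Corrected query:
SELECT id, kind, reading FROM sensors WHERE reading BETWEEN 8.7 AND 68.3

Result:
id | kind     | reading
---+----------+--------
1  | motion   | 52.2   
2  | temp     | 68     
3  | sound    | 35.7   
4  | humidity | 40.8   
6  | humidity | 65.7   
8  | co2      | 26.2   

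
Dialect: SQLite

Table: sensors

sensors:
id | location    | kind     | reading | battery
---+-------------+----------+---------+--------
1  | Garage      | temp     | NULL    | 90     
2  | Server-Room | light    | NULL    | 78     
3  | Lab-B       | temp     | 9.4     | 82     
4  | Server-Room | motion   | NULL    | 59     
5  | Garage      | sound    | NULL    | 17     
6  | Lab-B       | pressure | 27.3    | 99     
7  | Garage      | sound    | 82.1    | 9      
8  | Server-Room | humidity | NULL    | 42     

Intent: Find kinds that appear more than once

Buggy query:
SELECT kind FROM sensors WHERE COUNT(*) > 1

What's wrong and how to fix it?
Bug: COUNT(*) is an aggregate and cannot be used in WHERE

Fix: GROUP BY kind, then filter groups with HAVING COUNT(*) > 1

Corrected query:
SELECT kind FROM sensors GROUP BY kind HAVING COUNT(*) > 1

Result:
kind 
-----
sound
temp 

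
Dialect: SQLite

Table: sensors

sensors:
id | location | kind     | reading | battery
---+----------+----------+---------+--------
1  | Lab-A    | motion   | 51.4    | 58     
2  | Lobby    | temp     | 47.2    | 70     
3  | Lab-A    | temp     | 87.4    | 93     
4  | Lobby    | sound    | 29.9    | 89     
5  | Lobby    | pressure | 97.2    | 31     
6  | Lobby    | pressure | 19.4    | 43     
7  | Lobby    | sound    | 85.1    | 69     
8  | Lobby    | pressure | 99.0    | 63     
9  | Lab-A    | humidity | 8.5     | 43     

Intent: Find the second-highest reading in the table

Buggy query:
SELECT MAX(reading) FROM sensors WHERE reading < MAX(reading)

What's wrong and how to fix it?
Bug: MAX(reading) on the right of the comparison is an aggregate-in-WHERE error

Fix: Put the inner MAX in a scalar subquery

Corrected query:
SELECT MAX(reading) FROM sensors WHERE reading < (SELECT MAX(reading) FROM sensors)

Result:
MAX(reading)
------------
97.2        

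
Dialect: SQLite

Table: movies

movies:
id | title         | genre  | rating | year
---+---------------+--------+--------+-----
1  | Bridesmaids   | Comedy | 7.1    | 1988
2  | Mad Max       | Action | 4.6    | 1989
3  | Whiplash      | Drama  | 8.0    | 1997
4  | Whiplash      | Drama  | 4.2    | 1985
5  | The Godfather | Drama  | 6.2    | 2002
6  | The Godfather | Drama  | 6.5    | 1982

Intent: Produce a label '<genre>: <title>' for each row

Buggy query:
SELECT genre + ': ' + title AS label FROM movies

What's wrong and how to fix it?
Bug: SQLite uses || for string concatenation; + coerces text to numbers (yielding 0)

Fix: Replace + with || to concatenate text

Corrected query:
SELECT genre || ': ' || title AS label FROM movies

Result:
label               
--------------------
Comedy: Bridesmaids 
Action: Mad Max     
Drama: Whiplash     
Drama: Whiplash     
Drama: The Godfather
Drama: The Godfather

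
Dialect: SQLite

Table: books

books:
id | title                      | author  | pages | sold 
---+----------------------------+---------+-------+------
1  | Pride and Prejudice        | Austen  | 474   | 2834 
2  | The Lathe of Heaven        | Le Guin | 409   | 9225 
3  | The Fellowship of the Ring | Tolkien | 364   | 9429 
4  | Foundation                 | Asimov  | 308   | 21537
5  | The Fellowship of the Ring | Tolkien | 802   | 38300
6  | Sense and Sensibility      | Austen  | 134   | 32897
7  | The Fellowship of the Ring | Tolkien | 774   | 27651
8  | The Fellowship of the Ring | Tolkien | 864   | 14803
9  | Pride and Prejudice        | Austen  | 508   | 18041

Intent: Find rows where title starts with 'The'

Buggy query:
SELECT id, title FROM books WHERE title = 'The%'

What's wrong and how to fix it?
Bug: '=' compares the literal string including the % character; pattern matching needs LIKE

Fix: Replace '=' with LIKE so 'The%' is treated as a pattern

Corrected query:
SELECT id, title FROM books WHERE title LIKE 'The%'

Result:
id | title                     
---+---------------------------
2  | The Lathe of Heaven       
3  | The Fellowship of the Ring
5  | The Fellowship of the Ring
7  | The Fellowship of the Ring
8  | The Fellowship of the Ring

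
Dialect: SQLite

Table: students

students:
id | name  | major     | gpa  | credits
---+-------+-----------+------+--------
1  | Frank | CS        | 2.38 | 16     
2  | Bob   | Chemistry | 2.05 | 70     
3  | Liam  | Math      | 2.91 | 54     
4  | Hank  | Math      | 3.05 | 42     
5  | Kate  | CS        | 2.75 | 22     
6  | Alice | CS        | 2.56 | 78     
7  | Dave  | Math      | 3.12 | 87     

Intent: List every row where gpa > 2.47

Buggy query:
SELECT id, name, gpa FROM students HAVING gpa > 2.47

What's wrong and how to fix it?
Bug: HAVING filters the output of aggregation, but this query has no GROUP BY and no aggregate functions, so SQLite rejects it (HAVING clause on a non-aggregate query); the condition here is per row

Fix: Use WHERE for row-level filtering

Corrected query:
SELECT id, name, gpa FROM students WHERE gpa > 2.47

Result:
id | name  | gpa 
---+-------+-----
3  | Liam  | 2.91
4  | Hank  | 3.05
5  | Kate  | 2.75
6  | Alice | 2.56
7  | Dave  | 3.12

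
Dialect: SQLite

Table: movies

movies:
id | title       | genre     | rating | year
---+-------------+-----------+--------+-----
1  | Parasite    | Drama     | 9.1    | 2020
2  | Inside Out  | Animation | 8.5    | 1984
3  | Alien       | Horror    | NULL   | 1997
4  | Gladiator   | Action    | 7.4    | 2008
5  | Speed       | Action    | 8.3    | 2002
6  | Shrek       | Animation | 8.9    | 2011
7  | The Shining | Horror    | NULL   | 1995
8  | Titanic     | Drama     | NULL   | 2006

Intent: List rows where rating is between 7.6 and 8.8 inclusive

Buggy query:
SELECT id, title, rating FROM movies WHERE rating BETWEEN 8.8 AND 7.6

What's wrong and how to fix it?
Bug: BETWEEN expects the lower bound first; with 8.8 AND 7.6 the range is empty

Fix: Write BETWEEN 7.6 AND 8.8

Corrected query:
SELECT id, title, rating FROM movies WHERE rating BETWEEN 7.6 AND 8.8

Result:
id | title      | rating
---+------------+-------
2  | Inside Out | 8.5   
5  | Speed      | 8.3   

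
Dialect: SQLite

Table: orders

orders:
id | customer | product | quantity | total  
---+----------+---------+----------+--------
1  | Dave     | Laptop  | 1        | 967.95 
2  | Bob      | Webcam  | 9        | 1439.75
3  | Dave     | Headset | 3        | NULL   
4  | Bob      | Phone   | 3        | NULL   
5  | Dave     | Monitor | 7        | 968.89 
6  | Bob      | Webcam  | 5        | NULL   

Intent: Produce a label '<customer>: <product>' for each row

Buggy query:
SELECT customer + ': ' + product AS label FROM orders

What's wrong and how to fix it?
Bug: '+' is numeric addition; on text columns SQLite converts them to 0 instead of concatenating

Fix: Use the || operator for string concatenation

Corrected query:
SELECT customer || ': ' || product AS label FROM orders

Result:
label        
-------------
Dave: Laptop 
Bob: Webcam  
Dave: Headset
Bob: Phone   
Dave: Monitor
Bob: Webcam  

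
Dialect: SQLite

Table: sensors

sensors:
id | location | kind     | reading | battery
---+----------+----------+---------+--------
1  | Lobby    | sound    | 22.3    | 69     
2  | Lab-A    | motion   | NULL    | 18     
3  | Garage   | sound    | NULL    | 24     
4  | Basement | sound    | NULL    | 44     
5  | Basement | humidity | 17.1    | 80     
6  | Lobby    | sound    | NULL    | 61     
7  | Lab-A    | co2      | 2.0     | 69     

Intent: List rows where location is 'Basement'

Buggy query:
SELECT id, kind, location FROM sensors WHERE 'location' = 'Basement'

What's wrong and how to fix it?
Bug: Single quotes denote string literals in SQL; the column name is being compared as a constant string

Fix: Remove the quotes around the column name (or use double quotes for an identifier)

Corrected query:
SELECT id, kind, location FROM sensors WHERE location = 'Basement'

Result:
id | kind     | location
---+----------+---------
4  | sound    | Basement
5  | humidity | Basement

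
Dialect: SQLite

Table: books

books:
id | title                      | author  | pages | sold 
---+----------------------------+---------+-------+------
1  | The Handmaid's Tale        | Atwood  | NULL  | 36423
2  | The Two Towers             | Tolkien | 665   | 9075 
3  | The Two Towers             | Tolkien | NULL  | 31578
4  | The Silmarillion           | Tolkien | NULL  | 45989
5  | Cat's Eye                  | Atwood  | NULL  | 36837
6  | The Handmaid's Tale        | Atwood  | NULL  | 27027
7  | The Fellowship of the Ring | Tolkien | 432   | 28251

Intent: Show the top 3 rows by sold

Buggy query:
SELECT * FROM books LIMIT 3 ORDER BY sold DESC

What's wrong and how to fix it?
Bug: LIMIT must come after ORDER BY

Fix: Sort with ORDER BY, then apply LIMIT

Corrected query:
SELECT * FROM books ORDER BY sold DESC LIMIT 3

Result:
id | title               | author  | pages | sold 
---+---------------------+---------+-------+------
4  | The Silmarillion    | Tolkien | NULL  | 45989
5  | Cat's Eye           | Atwood  | NULL  | 36837
1  | The Handmaid's Tale | Atwood  | NULL  | 36423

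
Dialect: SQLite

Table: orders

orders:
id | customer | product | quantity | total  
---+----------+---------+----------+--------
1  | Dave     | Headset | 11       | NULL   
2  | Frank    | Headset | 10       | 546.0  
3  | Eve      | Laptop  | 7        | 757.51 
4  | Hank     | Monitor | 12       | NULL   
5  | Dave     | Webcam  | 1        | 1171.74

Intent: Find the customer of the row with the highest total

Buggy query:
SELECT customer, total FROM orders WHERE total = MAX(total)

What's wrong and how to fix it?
Bug: MAX(total) is an aggregate and cannot be used directly in WHERE

Fix: Wrap MAX in a scalar subquery so WHERE compares against a single value

Corrected query:
SELECT customer, total FROM orders WHERE total = (SELECT MAX(total) FROM orders)

Result:
customer | total  
---------+--------
Dave     | 1171.74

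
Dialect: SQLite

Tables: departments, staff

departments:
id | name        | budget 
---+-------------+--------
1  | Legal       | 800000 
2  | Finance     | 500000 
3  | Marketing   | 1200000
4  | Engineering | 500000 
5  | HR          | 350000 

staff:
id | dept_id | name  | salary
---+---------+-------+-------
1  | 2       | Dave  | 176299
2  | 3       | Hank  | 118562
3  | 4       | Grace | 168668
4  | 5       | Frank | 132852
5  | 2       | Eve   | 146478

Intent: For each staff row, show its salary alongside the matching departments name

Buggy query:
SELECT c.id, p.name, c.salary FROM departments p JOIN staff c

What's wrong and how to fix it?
Bug: Missing join condition: each staff row is matched to all departments rows instead of just its own

Fix: Add ON c.dept_id = p.id to the JOIN

Corrected query:
SELECT c.id, p.name, c.salary FROM departments p JOIN staff c ON c.dept_id = p.id

Result:
id | name        | salary
---+-------------+-------
1  | Finance     | 176299
2  | Marketing   | 118562
3  | Engineering | 168668
4  | HR          | 132852
5  | Finance     | 146478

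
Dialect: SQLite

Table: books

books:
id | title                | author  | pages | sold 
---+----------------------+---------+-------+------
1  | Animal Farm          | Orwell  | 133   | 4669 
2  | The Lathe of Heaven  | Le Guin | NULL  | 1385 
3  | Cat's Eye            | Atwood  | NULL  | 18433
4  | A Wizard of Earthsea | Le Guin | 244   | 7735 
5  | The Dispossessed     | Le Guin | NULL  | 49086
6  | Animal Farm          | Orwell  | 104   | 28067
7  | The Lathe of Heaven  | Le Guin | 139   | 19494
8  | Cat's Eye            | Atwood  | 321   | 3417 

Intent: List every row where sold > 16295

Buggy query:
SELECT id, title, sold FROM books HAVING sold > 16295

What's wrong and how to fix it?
Bug: HAVING filters the output of aggregation, but this query has no GROUP BY and no aggregate functions, so SQLite rejects it (HAVING clause on a non-aggregate query); the condition here is per row

Fix: Replace HAVING with WHERE since the condition applies to individual rows

Corrected query:
SELECT id, title, sold FROM books WHERE sold > 16295

Result:
id | title               | sold 
---+---------------------+------
3  | Cat's Eye           | 18433
5  | The Dispossessed    | 49086
6  | Animal Farm         | 28067
7  | The Lathe of Heaven | 19494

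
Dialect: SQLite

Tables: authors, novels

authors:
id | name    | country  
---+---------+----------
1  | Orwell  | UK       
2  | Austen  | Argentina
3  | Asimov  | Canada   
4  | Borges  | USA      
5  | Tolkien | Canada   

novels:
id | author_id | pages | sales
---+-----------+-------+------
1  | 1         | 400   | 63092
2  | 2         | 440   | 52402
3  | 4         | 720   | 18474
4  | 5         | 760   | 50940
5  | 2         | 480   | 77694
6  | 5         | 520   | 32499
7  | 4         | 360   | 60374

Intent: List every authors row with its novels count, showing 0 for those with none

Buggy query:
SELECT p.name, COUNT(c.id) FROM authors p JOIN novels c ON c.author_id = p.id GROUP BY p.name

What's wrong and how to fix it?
Bug: An inner join excludes parents with zero children

Fix: Switch to LEFT JOIN to retain unmatched parent rows

Corrected query:
SELECT p.name, COUNT(c.id) FROM authors p LEFT JOIN novels c ON c.author_id = p.id GROUP BY p.name

Result:
name    | COUNT(c.id)
--------+------------
Asimov  | 0          
Austen  | 2          
Borges  | 2          
Orwell  | 1          
Tolkien | 2          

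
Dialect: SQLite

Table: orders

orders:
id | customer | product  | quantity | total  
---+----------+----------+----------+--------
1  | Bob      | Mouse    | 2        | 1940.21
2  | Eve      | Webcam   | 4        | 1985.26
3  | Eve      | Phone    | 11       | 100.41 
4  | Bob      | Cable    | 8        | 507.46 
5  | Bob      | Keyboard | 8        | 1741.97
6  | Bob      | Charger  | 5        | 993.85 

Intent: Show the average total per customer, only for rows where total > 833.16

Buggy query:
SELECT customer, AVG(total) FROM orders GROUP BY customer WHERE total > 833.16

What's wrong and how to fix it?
Bug: Row-level WHERE must come before GROUP BY in the clause order

Fix: Place WHERE between FROM and GROUP BY

Corrected query:
SELECT customer, AVG(total) FROM orders WHERE total > 833.16 GROUP BY customer

Result:
customer | AVG(total) 
---------+------------
Bob      | 1558.676667
Eve      | 1985.26    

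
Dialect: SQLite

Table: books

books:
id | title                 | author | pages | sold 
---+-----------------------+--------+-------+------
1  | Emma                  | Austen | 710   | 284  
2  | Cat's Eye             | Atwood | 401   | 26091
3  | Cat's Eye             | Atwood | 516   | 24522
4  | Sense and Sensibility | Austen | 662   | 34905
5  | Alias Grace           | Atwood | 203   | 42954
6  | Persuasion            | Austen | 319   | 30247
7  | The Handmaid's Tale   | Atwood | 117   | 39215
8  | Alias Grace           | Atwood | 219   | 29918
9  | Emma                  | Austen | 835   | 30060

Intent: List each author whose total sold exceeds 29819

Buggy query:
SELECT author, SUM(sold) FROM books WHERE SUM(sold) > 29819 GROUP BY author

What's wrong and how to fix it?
Bug: SUM(sold) is an aggregate, but WHERE filters rows before aggregation

Fix: Use HAVING (which filters groups after aggregation) instead of WHERE

Corrected query:
SELECT author, SUM(sold) FROM books GROUP BY author HAVING SUM(sold) > 29819

Result:
author | SUM(sold)
-------+----------
Atwood | 162700   
Austen | 95496    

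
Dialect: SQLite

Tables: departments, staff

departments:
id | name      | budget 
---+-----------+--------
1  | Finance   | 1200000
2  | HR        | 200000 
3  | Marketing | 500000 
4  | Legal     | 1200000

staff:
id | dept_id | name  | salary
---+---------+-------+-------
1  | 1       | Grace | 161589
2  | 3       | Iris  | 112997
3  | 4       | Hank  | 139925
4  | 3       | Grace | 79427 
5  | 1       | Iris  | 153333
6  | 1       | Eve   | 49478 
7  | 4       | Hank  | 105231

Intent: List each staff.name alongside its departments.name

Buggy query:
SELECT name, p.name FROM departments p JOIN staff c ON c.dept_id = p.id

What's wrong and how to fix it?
Bug: Both tables have a 'name' column; the unqualified reference is ambiguous

Fix: Prefix ambiguous columns with the table alias

Corrected query:
SELECT c.name, p.name FROM departments p JOIN staff c ON c.dept_id = p.id

Result:
name  | name     
------+----------
Grace | Finance  
Iris  | Marketing
Hank  | Legal    
Grace | Marketing
Iris  | Finance  
Eve   | Finance  
Hank  | Legal    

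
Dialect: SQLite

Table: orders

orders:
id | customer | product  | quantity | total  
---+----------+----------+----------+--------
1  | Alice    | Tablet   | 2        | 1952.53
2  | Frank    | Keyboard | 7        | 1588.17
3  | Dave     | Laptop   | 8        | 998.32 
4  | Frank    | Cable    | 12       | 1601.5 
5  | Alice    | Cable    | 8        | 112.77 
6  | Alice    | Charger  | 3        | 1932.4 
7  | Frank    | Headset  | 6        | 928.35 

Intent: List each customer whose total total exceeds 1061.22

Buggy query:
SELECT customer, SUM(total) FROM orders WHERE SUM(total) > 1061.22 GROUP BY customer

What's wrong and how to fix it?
Bug: WHERE runs before GROUP BY, so aggregates aren't available there

Fix: Use HAVING (which filters groups after aggregation) instead of WHERE

Corrected query:
SELECT customer, SUM(total) FROM orders GROUP BY customer HAVING SUM(total) > 1061.22

Result:
customer | SUM(total)
---------+-----------
Alice    | 3997.7    
Frank    | 4118.02   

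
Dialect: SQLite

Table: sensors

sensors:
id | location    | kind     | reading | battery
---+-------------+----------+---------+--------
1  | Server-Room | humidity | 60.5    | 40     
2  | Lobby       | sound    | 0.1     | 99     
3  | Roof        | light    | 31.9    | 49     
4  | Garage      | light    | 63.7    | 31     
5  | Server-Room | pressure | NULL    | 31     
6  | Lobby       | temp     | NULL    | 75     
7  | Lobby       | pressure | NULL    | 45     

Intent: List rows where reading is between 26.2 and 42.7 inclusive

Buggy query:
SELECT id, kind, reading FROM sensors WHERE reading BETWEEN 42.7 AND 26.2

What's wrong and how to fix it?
Bug: The bounds are reversed; BETWEEN a AND b requires a <= b to match anything

Fix: Write BETWEEN 26.2 AND 42.7

Corrected query:
SELECT id, kind, reading FROM sensors WHERE reading BETWEEN 26.2 AND 42.7

Result:
id | kind  | reading
---+-------+--------
3  | light | 31.9   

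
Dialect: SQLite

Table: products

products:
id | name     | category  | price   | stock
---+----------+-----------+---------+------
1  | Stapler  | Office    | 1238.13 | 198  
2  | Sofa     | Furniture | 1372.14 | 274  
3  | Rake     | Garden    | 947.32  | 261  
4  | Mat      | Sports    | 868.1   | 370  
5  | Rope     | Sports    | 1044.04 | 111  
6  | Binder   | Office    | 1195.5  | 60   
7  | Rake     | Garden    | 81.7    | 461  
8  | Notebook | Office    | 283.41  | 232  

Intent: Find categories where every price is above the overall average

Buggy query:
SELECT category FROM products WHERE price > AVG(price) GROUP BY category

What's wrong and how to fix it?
Bug: AVG() is an aggregate; it can't sit directly in WHERE

Fix: Use a subquery for AVG and a HAVING MIN(...) filter so the condition holds for every row in the group

Corrected query:
SELECT category FROM products GROUP BY category HAVING MIN(price) > (SELECT AVG(price) FROM products)

Result:
category 
---------
Furniture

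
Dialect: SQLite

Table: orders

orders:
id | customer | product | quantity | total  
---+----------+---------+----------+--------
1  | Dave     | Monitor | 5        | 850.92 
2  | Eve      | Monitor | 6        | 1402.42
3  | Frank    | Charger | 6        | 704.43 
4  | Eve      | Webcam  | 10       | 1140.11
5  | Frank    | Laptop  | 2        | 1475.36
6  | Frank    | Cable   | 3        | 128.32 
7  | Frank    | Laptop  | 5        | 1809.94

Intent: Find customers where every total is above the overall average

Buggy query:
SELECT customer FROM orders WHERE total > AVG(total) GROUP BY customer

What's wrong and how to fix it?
Bug: WHERE evaluates per row before aggregation, so AVG() is unavailable

Fix: Use a subquery for AVG and a HAVING MIN(...) filter so the condition holds for every row in the group

Corrected query:
SELECT customer FROM orders GROUP BY customer HAVING MIN(total) > (SELECT AVG(total) FROM orders)

Result:
customer
--------
Eve     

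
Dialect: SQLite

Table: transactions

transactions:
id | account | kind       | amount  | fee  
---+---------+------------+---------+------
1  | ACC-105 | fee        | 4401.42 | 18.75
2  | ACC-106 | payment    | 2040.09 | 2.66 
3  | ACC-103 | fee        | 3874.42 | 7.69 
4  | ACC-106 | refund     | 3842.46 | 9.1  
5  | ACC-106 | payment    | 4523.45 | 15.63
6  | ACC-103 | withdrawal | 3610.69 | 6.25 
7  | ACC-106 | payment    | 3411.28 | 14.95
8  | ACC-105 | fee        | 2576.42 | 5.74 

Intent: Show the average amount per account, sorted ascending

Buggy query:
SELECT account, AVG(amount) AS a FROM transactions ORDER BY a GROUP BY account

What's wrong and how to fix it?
Bug: GROUP BY must precede ORDER BY

Fix: Reorder: SELECT … FROM … GROUP BY … ORDER BY …

Corrected query:
SELECT account, AVG(amount) AS a FROM transactions GROUP BY account ORDER BY a

Result:
account | a       
--------+---------
ACC-106 | 3454.32 
ACC-105 | 3488.92 
ACC-103 | 3742.555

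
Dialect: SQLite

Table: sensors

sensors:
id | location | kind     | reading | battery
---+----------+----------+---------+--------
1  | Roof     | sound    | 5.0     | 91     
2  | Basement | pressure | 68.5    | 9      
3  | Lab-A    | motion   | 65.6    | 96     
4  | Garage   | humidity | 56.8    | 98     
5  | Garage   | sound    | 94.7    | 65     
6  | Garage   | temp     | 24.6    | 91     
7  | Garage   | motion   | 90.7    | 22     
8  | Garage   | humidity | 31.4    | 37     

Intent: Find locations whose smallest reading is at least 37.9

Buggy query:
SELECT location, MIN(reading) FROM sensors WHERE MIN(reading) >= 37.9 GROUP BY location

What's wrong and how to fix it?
Bug: MIN() in WHERE is a misuse of aggregate

Fix: Replace WHERE with HAVING after the GROUP BY

Corrected query:
SELECT location, MIN(reading) FROM sensors GROUP BY location HAVING MIN(reading) >= 37.9

Result:
location | MIN(reading)
---------+-------------
Basement | 68.5        
Lab-A    | 65.6        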